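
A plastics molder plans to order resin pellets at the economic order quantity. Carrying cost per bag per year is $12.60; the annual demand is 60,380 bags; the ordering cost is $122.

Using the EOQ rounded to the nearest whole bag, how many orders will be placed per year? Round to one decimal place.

Optimal lot size Q* = (2 × 60,380 × $122 / $12.6)^½ ≈ 1,081.32 → Q = 1,081
N = D/Q = 60,380/1,081 ≈ 55.856 orders/yr

55.9 orders per year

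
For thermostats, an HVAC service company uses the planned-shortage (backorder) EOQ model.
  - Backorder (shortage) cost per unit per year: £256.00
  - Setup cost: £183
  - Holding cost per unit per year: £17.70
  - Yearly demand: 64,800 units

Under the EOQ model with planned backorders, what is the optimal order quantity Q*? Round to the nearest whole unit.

1,197 units

Basic EOQ = √(2·64,800·183/17.7) = 1,157.554
Backorder adjustment √((H+b)/b) = √((17.7+256)/256) = 1.0340
Q* = 1,157.554 × 1.0340 ≈ 1,196.90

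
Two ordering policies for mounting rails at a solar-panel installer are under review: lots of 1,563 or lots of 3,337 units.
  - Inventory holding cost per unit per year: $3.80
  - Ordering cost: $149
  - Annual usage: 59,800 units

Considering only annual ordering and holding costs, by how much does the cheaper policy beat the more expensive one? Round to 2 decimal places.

$340.02

TC(Q) = (D/Q)S + (Q/2)H
TC(1,563) = (59,800/1,563)×149 + (1,563/2)×3.8 = $8,670.40
TC(3,337) = (59,800/3,337)×149 + (3,337/2)×3.8 = $9,010.42
|ΔTC| = |$8,670.40 − $9,010.42| = $340.02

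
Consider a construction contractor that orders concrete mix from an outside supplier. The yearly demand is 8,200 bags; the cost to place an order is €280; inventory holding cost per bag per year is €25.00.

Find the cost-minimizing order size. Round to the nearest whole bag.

Q* = √(2·D·S / H) = √(2·8,200·280 / 25) = √183,680.0 ≈ 428.58

429 bags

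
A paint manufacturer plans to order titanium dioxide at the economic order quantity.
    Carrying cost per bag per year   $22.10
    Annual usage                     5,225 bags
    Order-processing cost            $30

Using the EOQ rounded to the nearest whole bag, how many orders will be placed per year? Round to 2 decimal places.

Q* = √(2·D·S / H) = √(2·5,225·30 / 22.1) = √14,185.5 ≈ 119.10 → Q = 119
N = D/Q = 5,225/119 ≈ 43.908 orders/yr

43.91 orders per year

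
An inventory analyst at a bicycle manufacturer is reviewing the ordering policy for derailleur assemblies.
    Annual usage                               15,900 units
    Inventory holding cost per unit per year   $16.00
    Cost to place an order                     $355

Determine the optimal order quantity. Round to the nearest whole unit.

2DS/H = 2·15,900·355/16 = 705,562.50
EOQ = √705,562.50 ≈ 839.98

840 units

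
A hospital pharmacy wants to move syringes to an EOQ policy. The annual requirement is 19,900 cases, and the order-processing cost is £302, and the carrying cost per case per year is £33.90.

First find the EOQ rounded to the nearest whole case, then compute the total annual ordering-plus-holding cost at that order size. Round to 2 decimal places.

EOQ = √(2DS/H) = √(2 × 19,900 × 302 / 33.9)
    = √(354,560.47) ≈ 595.45 → Q = 595 cases
Annual ordering cost = (D/Q)·S = (19,900/595) × 302 = £10,100.50
Annual holding cost  = (Q/2)·H = (595/2) × 33.9 = £10,085.25
Total = £10,100.50 + £10,085.25 = £20,185.75

£20,185.75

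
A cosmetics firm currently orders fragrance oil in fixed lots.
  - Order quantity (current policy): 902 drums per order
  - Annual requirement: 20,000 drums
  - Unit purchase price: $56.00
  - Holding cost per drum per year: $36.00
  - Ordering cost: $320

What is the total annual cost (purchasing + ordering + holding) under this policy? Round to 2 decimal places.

Annual ordering cost = (D/Q)·S = (20,000/902) × 320 = $7,095.34
Annual holding cost  = (Q/2)·H = (902/2) × 36 = $16,236.00
Purchase cost = D·C = 20,000 × 56 = $1,120,000.00
Total = $7,095.34 + $16,236.00 + $1,120,000.00 = $1,143,331.34

$1,143,331.34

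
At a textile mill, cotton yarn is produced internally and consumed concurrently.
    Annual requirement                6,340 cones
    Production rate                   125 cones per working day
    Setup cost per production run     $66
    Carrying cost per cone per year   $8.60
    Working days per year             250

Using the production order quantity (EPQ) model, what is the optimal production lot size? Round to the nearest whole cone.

349 cones

d = 6,340/250 = 25.3600 cones/day;  effective holding cost H(1 − d/p) = 8.6·(1 − 25.3600/125) = 6.85523
Q* = √(2DS / H_eff) = √(2·6,340·66 / 6.85523) ≈ 349.40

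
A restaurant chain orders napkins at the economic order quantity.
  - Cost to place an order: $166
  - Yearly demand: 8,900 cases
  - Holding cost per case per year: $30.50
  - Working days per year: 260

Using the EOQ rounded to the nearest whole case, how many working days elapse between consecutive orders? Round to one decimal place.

2DS/H = 2·8,900·166/30.5 = 96,878.69
EOQ = √96,878.69 ≈ 311.25 → Q = 311 cases
T = Q/D × 260 days = 311/8,900 × 260 = 9.085 days

9.1 days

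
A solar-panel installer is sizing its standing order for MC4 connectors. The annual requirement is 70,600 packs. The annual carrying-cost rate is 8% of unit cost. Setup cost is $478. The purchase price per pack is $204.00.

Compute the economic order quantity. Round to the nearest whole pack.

2,034 packs

H = i·C = 0.08 × $204 = $16.3200 per pack-year
EOQ = √(2DS/H) = √(2 × 70,600 × 478 / 16.32)
    = √(4,135,637.25) ≈ 2,033.63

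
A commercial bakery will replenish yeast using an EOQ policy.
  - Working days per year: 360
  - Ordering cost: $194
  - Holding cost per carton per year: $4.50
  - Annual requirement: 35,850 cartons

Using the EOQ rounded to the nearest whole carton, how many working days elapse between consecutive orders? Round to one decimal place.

17.7 days

2DS/H = 2·35,850·194/4.5 = 3,091,066.67
EOQ = √3,091,066.67 ≈ 1,758.14 → Q = 1,758 cartons
T = Q/D × 360 days = 1,758/35,850 × 360 = 17.654 days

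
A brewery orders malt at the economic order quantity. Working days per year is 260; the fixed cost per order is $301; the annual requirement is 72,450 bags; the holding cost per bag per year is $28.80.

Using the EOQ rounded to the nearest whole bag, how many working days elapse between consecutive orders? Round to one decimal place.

4.4 days

Q* = √(2·D·S / H) = √(2·72,450·301 / 28.8) = √1,514,406.2 ≈ 1,230.61 → Q = 1,231 bags
T = Q/D × 260 days = 1,231/72,450 × 260 = 4.418 days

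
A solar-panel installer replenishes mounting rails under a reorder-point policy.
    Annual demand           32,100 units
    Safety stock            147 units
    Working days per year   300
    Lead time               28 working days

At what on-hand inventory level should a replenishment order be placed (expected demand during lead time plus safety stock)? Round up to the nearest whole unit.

3,143 units

Daily demand d = 32,100 / 300 = 107.000 units/day
Demand during lead time = 107.000 × 28 = 2,996.00
Reorder point = 2,996.00 + 147 = 3,143.00 → round up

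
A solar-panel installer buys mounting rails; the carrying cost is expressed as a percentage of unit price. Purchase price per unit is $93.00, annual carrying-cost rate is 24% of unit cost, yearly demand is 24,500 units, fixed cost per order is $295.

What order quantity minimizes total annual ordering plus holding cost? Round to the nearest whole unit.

H = i·C = 0.24 × $93 = $22.3200 per unit-year
Optimal lot size Q* = (2 × 24,500 × $295 / $22.32)^½ ≈ 804.75

805 units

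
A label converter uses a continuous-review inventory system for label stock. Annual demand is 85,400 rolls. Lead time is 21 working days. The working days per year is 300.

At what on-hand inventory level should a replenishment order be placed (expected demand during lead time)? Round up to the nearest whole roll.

Daily demand d = 85,400 / 300 = 284.667 rolls/day
Demand during lead time = 284.667 × 21 = 5,978.00
Reorder point = 5,978.00 → round up

5,978 rolls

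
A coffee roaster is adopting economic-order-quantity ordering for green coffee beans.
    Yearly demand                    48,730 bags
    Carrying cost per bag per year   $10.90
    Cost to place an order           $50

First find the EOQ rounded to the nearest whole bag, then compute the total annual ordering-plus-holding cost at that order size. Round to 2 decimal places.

$7,288.05

2DS/H = 2·48,730·50/10.9 = 447,064.22
EOQ = √447,064.22 ≈ 668.63 → Q = 669 bags
Orders/yr = 48,730/669 = 72.840; ordering cost = 72.840 × $50 = $3,642.00
Average inventory = 669/2 = 334.5; holding cost = 334.5 × $10.9 = $3,646.05
Total = $3,642.00 + $3,646.05 = $7,288.05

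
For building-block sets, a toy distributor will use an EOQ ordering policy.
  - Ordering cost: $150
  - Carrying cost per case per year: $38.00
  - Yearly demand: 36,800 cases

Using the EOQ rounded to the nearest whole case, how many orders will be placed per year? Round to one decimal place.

68.3 orders per year

EOQ = √(2DS/H) = √(2 × 36,800 × 150 / 38)
    = √(290,526.32) ≈ 539.00 → Q = 539
N = D/Q = 36,800/539 ≈ 68.275 orders/yr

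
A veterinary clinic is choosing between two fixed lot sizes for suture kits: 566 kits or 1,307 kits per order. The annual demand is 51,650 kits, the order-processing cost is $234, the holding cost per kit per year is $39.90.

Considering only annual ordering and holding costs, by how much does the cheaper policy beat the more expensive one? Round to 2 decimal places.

$2,676.62

TC(Q) = (D/Q)S + (Q/2)H
TC(566) = (51,650/566)×234 + (566/2)×39.9 = $32,645.23
TC(1,307) = (51,650/1,307)×234 + (1,307/2)×39.9 = $35,321.86
Cheaper: Q = 566.  Difference = $2,676.62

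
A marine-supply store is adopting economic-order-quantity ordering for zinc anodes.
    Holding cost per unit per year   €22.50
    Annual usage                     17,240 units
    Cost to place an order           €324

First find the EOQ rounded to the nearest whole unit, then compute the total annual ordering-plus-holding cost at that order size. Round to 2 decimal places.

2DS/H = 2·17,240·324/22.5 = 496,512.00
EOQ = √496,512.00 ≈ 704.64 → Q = 705 units
Ordering: D/Q × S = 17,240/705 × €324 = €7,923.06
Holding:  Q/2 × H = 705/2 × €22.5 = €7,931.25
Total = €7,923.06 + €7,931.25 = €15,854.31

€15,854.31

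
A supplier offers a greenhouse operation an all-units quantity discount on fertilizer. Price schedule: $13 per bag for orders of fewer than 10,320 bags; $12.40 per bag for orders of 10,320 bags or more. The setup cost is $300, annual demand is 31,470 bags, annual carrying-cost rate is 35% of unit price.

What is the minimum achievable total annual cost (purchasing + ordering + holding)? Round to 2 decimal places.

$413,537.23

H₁ = 35%×$13 = $4.5500;  H₂ = 35%×$12.40 = $4.3400
EOQ₁ = √(2×31,470×300/4.5500) = 2,037.13  (< 10,320, feasible at tier 1)
EOQ₂ = √(2×31,470×300/4.3400) = 2,085.83  (< 10,320 → use Q = 10,320 at tier-2 price)
TC(tier 1 (EOQ₁), Q≈2,037.1) = $418,378.93
TC(tier 2, Q≈10,320.0) = $413,537.23
Minimum at tier 2: $413,537.23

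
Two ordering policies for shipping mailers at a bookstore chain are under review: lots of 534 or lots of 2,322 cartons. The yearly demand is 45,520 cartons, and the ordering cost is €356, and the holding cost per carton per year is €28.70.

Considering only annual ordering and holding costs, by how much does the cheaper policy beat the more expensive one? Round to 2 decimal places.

€2,290.08

Annual cost at Q: ordering D·S/Q plus holding Q·H/2.
TC(534) = (45,520/534)×356 + (534/2)×28.7 = €38,009.57
TC(2,322) = (45,520/2,322)×356 + (2,322/2)×28.7 = €40,299.65
Cheaper: Q = 534.  Difference = €2,290.08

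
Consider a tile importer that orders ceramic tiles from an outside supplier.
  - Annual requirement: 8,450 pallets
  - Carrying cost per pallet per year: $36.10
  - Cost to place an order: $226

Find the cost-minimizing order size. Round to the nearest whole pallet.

325 pallets

EOQ = √(2DS/H) = √(2 × 8,450 × 226 / 36.1)
    = √(105,800.55) ≈ 325.27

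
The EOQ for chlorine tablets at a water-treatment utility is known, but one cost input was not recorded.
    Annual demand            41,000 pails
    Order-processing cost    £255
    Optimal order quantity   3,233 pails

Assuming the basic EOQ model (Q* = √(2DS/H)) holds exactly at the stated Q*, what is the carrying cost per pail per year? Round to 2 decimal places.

From Q* = √(2DS/H) ⇒ Q*² = 2DS/H.
H = 2DS / Q² = 2 × 41,000 × 255 / 3,233² = 2.0005

£2.00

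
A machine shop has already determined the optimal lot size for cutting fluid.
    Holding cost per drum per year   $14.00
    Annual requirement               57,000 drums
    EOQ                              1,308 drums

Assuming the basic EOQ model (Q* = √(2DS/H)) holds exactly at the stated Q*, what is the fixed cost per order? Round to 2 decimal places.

From Q* = √(2DS/H) ⇒ Q*² = 2DS/H.
S = Q²H / (2D) = 1,308² × 14 / (2 × 57,000) = 210.1061

$210.11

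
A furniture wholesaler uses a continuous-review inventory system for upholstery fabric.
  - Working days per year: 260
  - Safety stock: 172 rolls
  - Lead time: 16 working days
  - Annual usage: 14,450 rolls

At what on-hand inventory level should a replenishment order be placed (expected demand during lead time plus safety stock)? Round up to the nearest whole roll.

Daily demand d = 14,450 / 260 = 55.577 rolls/day
Demand during lead time = 55.577 × 16 = 889.23
Reorder point = 889.23 + 172 = 1,061.23 → round up

1,062 rolls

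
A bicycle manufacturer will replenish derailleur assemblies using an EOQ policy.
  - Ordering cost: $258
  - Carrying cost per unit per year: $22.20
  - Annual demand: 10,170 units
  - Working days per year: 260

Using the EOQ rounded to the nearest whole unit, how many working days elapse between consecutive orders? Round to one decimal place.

12.4 days

Q* = √(2·D·S / H) = √(2·10,170·258 / 22.2) = √236,383.8 ≈ 486.19 → Q = 486 units
Days between orders = 260 / (D/Q) = 260 / 20.926 ≈ 12.425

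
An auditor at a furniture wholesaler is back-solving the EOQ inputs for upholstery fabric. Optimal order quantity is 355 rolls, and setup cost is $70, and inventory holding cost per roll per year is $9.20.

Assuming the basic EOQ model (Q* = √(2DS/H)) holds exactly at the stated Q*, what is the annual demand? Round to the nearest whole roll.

8,282 rolls per year

EOQ relation: Q² = 2DS/H, so rearrange for the unknown.
D = Q²H / (2S) = 355² × 9.2 / (2 × 70) = 8,281.64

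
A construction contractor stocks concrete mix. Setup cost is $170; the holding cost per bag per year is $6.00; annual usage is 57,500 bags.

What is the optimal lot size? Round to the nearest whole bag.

EOQ = √(2DS/H) = √(2 × 57,500 × 170 / 6)
    = √(3,258,333.33) ≈ 1,805.09

1,805 bags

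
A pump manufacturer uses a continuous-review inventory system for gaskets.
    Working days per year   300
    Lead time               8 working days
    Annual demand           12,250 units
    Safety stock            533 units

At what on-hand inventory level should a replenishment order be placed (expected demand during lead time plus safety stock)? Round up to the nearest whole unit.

Daily demand d = 12,250 / 300 = 40.833 units/day
Demand during lead time = 40.833 × 8 = 326.67
Reorder point = 326.67 + 533 = 859.67 → round up

860 units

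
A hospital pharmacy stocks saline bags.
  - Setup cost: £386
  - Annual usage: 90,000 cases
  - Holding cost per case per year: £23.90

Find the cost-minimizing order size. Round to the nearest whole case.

1,705 cases

Optimal lot size Q* = (2 × 90,000 × £386 / £23.9)^½ ≈ 1,705.03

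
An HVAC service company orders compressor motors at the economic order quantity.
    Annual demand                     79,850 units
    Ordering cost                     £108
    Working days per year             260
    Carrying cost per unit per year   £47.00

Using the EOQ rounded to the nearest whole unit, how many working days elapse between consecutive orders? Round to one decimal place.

2.0 days

Optimal lot size Q* = (2 × 79,850 × £108 / £47)^½ ≈ 605.78 → Q = 606 units
Days between orders = 260 / (D/Q) = 260 / 131.766 ≈ 1.973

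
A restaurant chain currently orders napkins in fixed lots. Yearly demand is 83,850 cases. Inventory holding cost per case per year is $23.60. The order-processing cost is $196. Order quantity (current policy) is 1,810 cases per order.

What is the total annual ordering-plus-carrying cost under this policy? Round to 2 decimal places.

Ordering: D/Q × S = 83,850/1,810 × $196 = $9,079.89
Holding:  Q/2 × H = 1,810/2 × $23.6 = $21,358.00
Total = $9,079.89 + $21,358.00 = $30,437.89

$30,437.89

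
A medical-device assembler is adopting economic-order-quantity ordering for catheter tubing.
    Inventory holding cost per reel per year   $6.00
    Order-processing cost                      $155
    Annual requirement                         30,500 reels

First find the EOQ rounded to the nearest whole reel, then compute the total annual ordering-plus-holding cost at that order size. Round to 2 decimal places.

Optimal lot size Q* = (2 × 30,500 × $155 / $6)^½ ≈ 1,255.32 → Q = 1,255 reels
Annual ordering cost = (D/Q)·S = (30,500/1,255) × 155 = $3,766.93
Annual holding cost  = (Q/2)·H = (1,255/2) × 6 = $3,765.00
Total = $3,766.93 + $3,765.00 = $7,531.93

$7,531.93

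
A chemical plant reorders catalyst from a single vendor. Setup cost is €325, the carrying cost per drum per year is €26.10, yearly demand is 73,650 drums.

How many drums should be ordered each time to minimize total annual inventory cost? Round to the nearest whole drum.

1,354 drums

Q* = √(2·D·S / H) = √(2·73,650·325 / 26.1) = √1,834,195.4 ≈ 1,354.32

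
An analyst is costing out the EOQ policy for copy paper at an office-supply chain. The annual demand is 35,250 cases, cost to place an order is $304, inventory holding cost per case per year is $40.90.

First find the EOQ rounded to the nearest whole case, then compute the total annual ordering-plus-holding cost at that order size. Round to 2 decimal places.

EOQ = √(2DS/H) = √(2 × 35,250 × 304 / 40.9)
    = √(524,009.78) ≈ 723.89 → Q = 724 cases
Ordering: D/Q × S = 35,250/724 × $304 = $14,801.10
Holding:  Q/2 × H = 724/2 × $40.9 = $14,805.80
Total = $14,801.10 + $14,805.80 = $29,606.90

$29,606.90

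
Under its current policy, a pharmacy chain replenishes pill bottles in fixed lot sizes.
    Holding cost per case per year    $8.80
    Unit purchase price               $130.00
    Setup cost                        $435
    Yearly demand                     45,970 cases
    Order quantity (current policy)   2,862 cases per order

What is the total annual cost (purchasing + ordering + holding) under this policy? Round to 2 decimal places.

Orders/yr = 45,970/2,862 = 16.062; ordering cost = 16.062 × $435 = $6,987.05
Average inventory = 2,862/2 = 1431; holding cost = 1431 × $8.8 = $12,592.80
Purchase cost = D·C = 45,970 × 130 = $5,976,100.00
Total = $6,987.05 + $12,592.80 + $5,976,100.00 = $5,995,679.85

$5,995,679.85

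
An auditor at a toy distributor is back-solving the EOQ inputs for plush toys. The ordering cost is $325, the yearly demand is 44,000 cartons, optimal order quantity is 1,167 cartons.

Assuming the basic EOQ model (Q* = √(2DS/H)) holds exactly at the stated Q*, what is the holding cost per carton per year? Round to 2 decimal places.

EOQ relation: Q² = 2DS/H, so rearrange for the unknown.
H = 2DS / Q² = 2 × 44,000 × 325 / 1,167² = 21.0002

$21.00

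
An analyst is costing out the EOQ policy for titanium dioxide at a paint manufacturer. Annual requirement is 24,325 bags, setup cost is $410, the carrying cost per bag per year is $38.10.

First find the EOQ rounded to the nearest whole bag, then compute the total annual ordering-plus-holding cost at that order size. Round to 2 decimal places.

Q* = √(2·D·S / H) = √(2·24,325·410 / 38.1) = √523,530.2 ≈ 723.55 → Q = 724 bags
Annual ordering cost = (D/Q)·S = (24,325/724) × 410 = $13,775.21
Annual holding cost  = (Q/2)·H = (724/2) × 38.1 = $13,792.20
Total = $13,775.21 + $13,792.20 = $27,567.41

$27,567.41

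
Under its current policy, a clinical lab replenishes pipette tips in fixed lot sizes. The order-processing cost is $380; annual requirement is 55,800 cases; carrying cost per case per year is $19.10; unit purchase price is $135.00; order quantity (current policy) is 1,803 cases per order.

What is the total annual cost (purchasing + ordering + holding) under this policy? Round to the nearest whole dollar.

$7,561,979

Annual ordering cost = (D/Q)·S = (55,800/1,803) × 380 = $11,760.40
Annual holding cost  = (Q/2)·H = (1,803/2) × 19.1 = $17,218.65
Purchase cost = D·C = 55,800 × 135 = $7,533,000.00
Total = $11,760.40 + $17,218.65 + $7,533,000.00 = $7,561,979.05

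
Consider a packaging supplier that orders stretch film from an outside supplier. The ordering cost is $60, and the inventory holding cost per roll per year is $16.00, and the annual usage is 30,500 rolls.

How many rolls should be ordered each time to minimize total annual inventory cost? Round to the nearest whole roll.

478 rolls

2DS/H = 2·30,500·60/16 = 228,750.00
EOQ = √228,750.00 ≈ 478.28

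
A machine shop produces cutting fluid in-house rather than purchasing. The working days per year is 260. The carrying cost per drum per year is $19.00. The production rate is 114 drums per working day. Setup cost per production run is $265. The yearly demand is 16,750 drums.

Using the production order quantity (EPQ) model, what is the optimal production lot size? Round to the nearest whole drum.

d = 16,750/260 = 64.4231 drums/day;  effective holding cost H(1 − d/p) = 19·(1 − 64.4231/114) = 8.26282
Q* = √(2DS / H_eff) = √(2·16,750·265 / 8.26282) ≈ 1,036.53

1,037 drums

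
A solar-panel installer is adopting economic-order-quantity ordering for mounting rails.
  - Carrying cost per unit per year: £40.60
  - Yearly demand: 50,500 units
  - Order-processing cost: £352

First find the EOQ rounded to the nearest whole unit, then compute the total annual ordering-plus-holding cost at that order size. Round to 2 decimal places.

£37,992.25

EOQ = √(2DS/H) = √(2 × 50,500 × 352 / 40.6)
    = √(875,665.02) ≈ 935.77 → Q = 936 units
Annual ordering cost = (D/Q)·S = (50,500/936) × 352 = £18,991.45
Annual holding cost  = (Q/2)·H = (936/2) × 40.6 = £19,000.80
Total = £18,991.45 + £19,000.80 = £37,992.25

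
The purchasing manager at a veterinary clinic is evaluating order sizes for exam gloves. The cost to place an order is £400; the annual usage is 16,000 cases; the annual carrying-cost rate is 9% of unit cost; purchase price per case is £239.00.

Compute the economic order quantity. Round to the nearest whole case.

771 cases

Holding cost per case per year: H = 9% × £239 = £21.5100
Optimal lot size Q* = (2 × 16,000 × £400 / £21.51)^½ ≈ 771.41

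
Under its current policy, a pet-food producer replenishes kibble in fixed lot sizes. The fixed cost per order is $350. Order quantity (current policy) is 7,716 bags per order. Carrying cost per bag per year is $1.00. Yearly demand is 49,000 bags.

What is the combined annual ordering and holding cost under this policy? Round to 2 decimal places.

$6,080.65

Ordering: D/Q × S = 49,000/7,716 × $350 = $2,222.65
Holding:  Q/2 × H = 7,716/2 × $1 = $3,858.00
Total = $2,222.65 + $3,858.00 = $6,080.65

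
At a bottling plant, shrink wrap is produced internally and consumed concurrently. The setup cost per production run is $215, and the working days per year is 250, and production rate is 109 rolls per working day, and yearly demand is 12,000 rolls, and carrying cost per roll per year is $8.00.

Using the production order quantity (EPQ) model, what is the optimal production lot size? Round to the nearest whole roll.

Daily demand d = 12,000/250 = 48.000; p = 109; 1 − d/p = 0.55963
EPQ = √(2DS / (H(1 − d/p)))
    = √(2 × 12,000 × 215 / (8 × 0.55963)) ≈ 1,073.56

1,074 rolls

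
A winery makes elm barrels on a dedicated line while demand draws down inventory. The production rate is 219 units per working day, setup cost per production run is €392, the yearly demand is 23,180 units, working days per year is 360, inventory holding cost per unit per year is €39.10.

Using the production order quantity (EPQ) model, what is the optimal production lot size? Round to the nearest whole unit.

Daily demand d = 23,180/360 = 64.389; p = 219; 1 − d/p = 0.70599
EPQ = √(2DS / (H(1 − d/p)))
    = √(2 × 23,180 × 392 / (39.1 × 0.70599)) ≈ 811.39

811 units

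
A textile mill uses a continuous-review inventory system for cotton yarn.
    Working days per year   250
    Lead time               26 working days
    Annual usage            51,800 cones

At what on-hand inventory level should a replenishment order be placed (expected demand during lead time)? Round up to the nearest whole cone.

5,388 cones

Daily demand d = 51,800 / 250 = 207.200 cones/day
Demand during lead time = 207.200 × 26 = 5,387.20
Reorder point = 5,387.20 → round up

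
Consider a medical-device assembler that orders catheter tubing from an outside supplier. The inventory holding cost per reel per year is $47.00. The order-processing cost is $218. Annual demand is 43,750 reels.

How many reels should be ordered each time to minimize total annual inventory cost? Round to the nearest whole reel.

637 reels

Optimal lot size Q* = (2 × 43,750 × $218 / $47)^½ ≈ 637.06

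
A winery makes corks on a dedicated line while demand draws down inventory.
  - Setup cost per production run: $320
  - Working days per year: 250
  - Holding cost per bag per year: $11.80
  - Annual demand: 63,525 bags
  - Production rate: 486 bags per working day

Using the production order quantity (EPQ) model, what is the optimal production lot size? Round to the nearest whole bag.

Daily demand d = 63,525/250 = 254.100; p = 486; 1 − d/p = 0.47716
EPQ = √(2DS / (H(1 − d/p)))
    = √(2 × 63,525 × 320 / (11.8 × 0.47716)) ≈ 2,687.13

2,687 bags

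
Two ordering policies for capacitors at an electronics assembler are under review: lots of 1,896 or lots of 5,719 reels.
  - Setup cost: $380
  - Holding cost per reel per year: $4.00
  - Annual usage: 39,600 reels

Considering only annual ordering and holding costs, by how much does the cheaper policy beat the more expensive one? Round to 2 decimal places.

$2,340.52

For each Q, cost = (D/Q)·S + (Q/2)·H.
TC(1,896) = (39,600/1,896)×380 + (1,896/2)×4 = $11,728.71
TC(5,719) = (39,600/5,719)×380 + (5,719/2)×4 = $14,069.23
Lots of 1,896 are cheaper by $2,340.52.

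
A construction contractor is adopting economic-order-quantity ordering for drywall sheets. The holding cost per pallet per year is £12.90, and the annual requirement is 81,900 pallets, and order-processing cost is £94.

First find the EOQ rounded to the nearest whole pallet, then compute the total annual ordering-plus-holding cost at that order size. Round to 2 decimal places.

2DS/H = 2·81,900·94/12.9 = 1,193,581.40
EOQ = √1,193,581.40 ≈ 1,092.51 → Q = 1,093 pallets
Orders/yr = 81,900/1,093 = 74.931; ordering cost = 74.931 × £94 = £7,043.55
Average inventory = 1,093/2 = 546.5; holding cost = 546.5 × £12.9 = £7,049.85
Total = £7,043.55 + £7,049.85 = £14,093.40

£14,093.40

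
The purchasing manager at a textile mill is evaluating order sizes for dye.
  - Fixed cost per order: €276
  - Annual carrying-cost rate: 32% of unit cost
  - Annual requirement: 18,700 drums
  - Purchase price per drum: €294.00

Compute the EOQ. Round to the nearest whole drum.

Carrying cost H = €294 × 32% = €94.0800/drum/yr
EOQ = √(2DS/H) = √(2 × 18,700 × 276 / 94.08)
    = √(109,719.39) ≈ 331.24

331 drums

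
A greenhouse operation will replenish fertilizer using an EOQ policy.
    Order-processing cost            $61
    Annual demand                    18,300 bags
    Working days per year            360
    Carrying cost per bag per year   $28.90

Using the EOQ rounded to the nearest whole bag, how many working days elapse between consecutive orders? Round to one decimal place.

Q* = √(2·D·S / H) = √(2·18,300·61 / 28.9) = √77,252.6 ≈ 277.94 → Q = 278 bags
T = Q/D × 360 days = 278/18,300 × 360 = 5.469 days

5.5 days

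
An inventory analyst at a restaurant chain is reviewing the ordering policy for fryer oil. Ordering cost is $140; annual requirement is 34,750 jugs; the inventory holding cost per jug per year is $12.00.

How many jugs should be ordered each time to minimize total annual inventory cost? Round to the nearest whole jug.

900 jugs

EOQ = √(2DS/H) = √(2 × 34,750 × 140 / 12)
    = √(810,833.33) ≈ 900.46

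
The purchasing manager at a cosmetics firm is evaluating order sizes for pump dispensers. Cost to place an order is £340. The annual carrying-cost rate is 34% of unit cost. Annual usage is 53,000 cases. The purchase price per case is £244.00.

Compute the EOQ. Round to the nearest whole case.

Holding cost per case per year: H = 34% × £244 = £82.9600
Optimal lot size Q* = (2 × 53,000 × £340 / £82.96)^½ ≈ 659.11

659 cases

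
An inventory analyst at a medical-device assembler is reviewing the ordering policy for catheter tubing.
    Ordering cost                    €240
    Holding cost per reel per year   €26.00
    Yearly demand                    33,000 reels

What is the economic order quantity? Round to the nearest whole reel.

781 reels

Optimal lot size Q* = (2 × 33,000 × €240 / €26)^½ ≈ 780.53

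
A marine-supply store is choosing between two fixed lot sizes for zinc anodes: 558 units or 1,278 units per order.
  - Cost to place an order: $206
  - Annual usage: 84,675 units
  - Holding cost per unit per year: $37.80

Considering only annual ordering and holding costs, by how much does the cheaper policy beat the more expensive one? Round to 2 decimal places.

TC(Q) = (D/Q)S + (Q/2)H
TC(558) = (84,675/558)×206 + (558/2)×37.8 = $41,806.15
TC(1,278) = (84,675/1,278)×206 + (1,278/2)×37.8 = $37,802.91
|ΔTC| = |$41,806.15 − $37,802.91| = $4,003.24

$4,003.24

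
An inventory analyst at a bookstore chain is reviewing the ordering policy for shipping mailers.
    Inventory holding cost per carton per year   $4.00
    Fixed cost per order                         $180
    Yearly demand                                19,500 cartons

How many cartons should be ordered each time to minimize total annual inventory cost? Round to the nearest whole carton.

1,325 cartons

Optimal lot size Q* = (2 × 19,500 × $180 / $4)^½ ≈ 1,324.76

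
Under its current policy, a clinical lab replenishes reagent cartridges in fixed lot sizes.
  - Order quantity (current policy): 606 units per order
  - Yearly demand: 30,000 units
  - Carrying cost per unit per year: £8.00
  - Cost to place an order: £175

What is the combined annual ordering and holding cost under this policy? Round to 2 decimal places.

Ordering: D/Q × S = 30,000/606 × £175 = £8,663.37
Holding:  Q/2 × H = 606/2 × £8 = £2,424.00
Total = £8,663.37 + £2,424.00 = £11,087.37

£11,087.37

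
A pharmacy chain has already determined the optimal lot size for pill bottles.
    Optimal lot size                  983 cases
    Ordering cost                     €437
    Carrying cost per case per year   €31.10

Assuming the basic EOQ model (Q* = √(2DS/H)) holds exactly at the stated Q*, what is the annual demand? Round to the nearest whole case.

EOQ relation: Q² = 2DS/H, so rearrange for the unknown.
D = Q²H / (2S) = 983² × 31.1 / (2 × 437) = 34,383.97

34,384 cases per year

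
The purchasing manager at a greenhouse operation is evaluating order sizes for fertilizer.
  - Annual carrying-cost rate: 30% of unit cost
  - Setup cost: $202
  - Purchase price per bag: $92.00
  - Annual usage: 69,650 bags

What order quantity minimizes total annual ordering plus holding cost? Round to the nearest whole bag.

H = i·C = 0.3 × $92 = $27.6000 per bag-year
Q* = √(2·D·S / H) = √(2·69,650·202 / 27.6) = √1,019,514.5 ≈ 1,009.71

1,010 bags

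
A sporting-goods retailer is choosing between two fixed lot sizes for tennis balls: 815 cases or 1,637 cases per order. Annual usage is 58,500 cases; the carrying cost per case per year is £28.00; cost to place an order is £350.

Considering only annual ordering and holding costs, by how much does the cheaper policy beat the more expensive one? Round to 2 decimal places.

£1,107.06

For each Q, cost = (D/Q)·S + (Q/2)·H.
TC(815) = (58,500/815)×350 + (815/2)×28 = £36,532.70
TC(1,637) = (58,500/1,637)×350 + (1,637/2)×28 = £35,425.64
|ΔTC| = |£36,532.70 − £35,425.64| = £1,107.06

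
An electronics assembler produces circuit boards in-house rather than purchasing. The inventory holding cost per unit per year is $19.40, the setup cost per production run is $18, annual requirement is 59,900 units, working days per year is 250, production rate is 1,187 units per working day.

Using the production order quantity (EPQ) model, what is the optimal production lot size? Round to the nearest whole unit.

373 units

Daily demand d = 59,900/250 = 239.600; p = 1187; 1 − d/p = 0.79815
EPQ = √(2DS / (H(1 − d/p)))
    = √(2 × 59,900 × 18 / (19.4 × 0.79815)) ≈ 373.18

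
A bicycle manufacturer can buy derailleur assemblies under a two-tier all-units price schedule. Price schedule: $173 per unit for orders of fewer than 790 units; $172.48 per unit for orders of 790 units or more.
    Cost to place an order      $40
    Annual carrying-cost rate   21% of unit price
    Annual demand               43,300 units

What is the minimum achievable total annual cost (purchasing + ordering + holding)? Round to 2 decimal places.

H₁ = 21%×$173 = $36.3300;  H₂ = 21%×$172.48 = $36.2208
EOQ₁ = √(2×43,300×40/36.3300) = 308.79  (< 790, feasible at tier 1)
EOQ₂ = √(2×43,300×40/36.2208) = 309.25  (< 790 → use Q = 790 at tier-2 price)
TC(tier 1 (EOQ₁), Q≈308.8) = $7,502,118.16
TC(tier 2, Q≈790.0) = $7,484,883.62
Minimum at tier 2: $7,484,883.62

$7,484,883.62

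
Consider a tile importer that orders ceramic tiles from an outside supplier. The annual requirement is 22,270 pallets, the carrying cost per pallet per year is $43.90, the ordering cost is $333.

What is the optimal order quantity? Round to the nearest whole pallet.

Optimal lot size Q* = (2 × 22,270 × $333 / $43.9)^½ ≈ 581.25

581 pallets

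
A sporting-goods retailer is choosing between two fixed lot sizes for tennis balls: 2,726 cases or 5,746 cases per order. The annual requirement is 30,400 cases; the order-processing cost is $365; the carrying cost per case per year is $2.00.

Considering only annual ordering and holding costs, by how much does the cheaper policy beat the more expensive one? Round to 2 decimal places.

$880.65

Annual cost at Q: ordering D·S/Q plus holding Q·H/2.
TC(2,726) = (30,400/2,726)×365 + (2,726/2)×2 = $6,796.43
TC(5,746) = (30,400/5,746)×365 + (5,746/2)×2 = $7,677.08
Lots of 2,726 are cheaper by $880.65.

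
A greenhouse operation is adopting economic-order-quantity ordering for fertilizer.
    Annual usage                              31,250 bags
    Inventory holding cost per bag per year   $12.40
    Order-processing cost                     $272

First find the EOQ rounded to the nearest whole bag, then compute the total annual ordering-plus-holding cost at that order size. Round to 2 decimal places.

Optimal lot size Q* = (2 × 31,250 × $272 / $12.4)^½ ≈ 1,170.88 → Q = 1,171 bags
Annual ordering cost = (D/Q)·S = (31,250/1,171) × 272 = $7,258.75
Annual holding cost  = (Q/2)·H = (1,171/2) × 12.4 = $7,260.20
Total = $7,258.75 + $7,260.20 = $14,518.95

$14,518.95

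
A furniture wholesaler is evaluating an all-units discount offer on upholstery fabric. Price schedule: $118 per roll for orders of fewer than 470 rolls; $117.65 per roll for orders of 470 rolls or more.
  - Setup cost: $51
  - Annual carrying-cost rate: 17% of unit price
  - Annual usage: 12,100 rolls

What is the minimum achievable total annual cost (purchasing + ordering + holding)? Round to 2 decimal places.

$1,429,578.10

H₁ = 17%×$118 = $20.0600;  H₂ = 17%×$117.65 = $20.0005
EOQ₁ = √(2×12,100×51/20.0600) = 248.04  (< 470, feasible at tier 1)
EOQ₂ = √(2×12,100×51/20.0005) = 248.41  (< 470 → use Q = 470 at tier-2 price)
TC(tier 1 (EOQ₁), Q≈248.0) = $1,432,775.75
TC(tier 2, Q≈470.0) = $1,429,578.10
Minimum at tier 2: $1,429,578.10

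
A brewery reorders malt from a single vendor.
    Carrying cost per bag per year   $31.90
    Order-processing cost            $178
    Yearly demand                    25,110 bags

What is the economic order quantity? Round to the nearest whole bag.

529 bags

Optimal lot size Q* = (2 × 25,110 × $178 / $31.9)^½ ≈ 529.36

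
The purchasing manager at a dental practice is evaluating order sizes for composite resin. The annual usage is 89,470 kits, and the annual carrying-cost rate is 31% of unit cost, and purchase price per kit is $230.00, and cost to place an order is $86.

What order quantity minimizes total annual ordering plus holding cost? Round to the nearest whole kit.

Carrying cost H = $230 × 31% = $71.3000/kit/yr
2DS/H = 2·89,470·86/71.3 = 215,832.26
EOQ = √215,832.26 ≈ 464.58

465 kits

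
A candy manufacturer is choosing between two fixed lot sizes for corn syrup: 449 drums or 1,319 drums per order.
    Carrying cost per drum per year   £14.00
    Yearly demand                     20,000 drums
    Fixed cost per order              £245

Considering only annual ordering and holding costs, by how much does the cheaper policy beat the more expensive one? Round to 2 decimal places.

£1,108.20

Annual cost at Q: ordering D·S/Q plus holding Q·H/2.
TC(449) = (20,000/449)×245 + (449/2)×14 = £14,056.14
TC(1,319) = (20,000/1,319)×245 + (1,319/2)×14 = £12,947.94
Lots of 1,319 are cheaper by £1,108.20.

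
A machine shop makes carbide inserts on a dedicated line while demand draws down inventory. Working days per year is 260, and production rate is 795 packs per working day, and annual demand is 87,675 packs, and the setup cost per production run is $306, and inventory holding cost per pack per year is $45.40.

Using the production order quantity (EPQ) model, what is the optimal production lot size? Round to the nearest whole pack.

1,433 packs

d = 87,675/260 = 337.2115 packs/day;  effective holding cost H(1 − d/p) = 45.4·(1 − 337.2115/795) = 26.14289
Q* = √(2DS / H_eff) = √(2·87,675·306 / 26.14289) ≈ 1,432.64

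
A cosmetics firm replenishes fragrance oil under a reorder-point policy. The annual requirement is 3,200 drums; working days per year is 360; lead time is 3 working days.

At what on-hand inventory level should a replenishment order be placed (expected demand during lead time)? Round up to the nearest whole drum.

27 drums

Daily demand d = 3,200 / 360 = 8.889 drums/day
Demand during lead time = 8.889 × 3 = 26.67
Reorder point = 26.67 → round up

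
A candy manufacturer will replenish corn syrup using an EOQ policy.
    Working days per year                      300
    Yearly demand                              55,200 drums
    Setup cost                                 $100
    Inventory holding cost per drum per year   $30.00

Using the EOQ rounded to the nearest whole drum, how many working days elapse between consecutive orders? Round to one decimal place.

2DS/H = 2·55,200·100/30 = 368,000.00
EOQ = √368,000.00 ≈ 606.63 → Q = 607 drums
Cycle time = (working days × Q)/D = (300 × 607) / 55,200 = 3.299 days

3.3 days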